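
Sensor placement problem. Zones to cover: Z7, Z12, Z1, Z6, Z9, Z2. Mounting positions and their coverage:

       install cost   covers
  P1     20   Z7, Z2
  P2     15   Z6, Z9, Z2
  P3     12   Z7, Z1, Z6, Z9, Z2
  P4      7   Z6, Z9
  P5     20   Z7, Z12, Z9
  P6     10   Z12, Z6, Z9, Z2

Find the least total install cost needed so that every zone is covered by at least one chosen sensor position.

22

P3, P6 cover every zone at install cost 12 + 10 = 22.
Any cover uses at least 2 sensor positions; among all covering selections none totals below 22.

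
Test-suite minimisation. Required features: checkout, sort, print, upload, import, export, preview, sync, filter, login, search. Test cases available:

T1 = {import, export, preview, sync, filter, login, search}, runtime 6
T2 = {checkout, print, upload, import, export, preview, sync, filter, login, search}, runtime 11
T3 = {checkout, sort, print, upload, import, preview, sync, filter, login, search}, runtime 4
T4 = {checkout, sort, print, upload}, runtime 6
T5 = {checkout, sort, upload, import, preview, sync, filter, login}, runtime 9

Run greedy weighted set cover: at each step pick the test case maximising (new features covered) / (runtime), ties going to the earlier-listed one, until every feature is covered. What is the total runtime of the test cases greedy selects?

Pick 1: T3 adds 10 new (checkout, sort, print, upload, import, preview, sync, filter, login, search) at runtime 4 (ratio 10/4).
Pick 2: T1 adds 1 new (export) at runtime 6 (ratio 1/6).
Greedy total runtime: 4 + 6 = 10.

10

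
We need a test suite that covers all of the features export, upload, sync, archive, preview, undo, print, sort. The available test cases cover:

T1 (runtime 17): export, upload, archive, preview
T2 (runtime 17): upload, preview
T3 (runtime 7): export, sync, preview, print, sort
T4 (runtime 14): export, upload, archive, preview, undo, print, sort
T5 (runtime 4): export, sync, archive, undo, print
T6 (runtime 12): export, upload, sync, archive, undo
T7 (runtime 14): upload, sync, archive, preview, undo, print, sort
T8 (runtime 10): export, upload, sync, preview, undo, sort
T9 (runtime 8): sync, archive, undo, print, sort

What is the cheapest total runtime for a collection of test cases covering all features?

T5, T8 cover every feature at runtime 4 + 10 = 14.
Any cover uses at least 2 test cases; among all covering selections none totals below 14.

14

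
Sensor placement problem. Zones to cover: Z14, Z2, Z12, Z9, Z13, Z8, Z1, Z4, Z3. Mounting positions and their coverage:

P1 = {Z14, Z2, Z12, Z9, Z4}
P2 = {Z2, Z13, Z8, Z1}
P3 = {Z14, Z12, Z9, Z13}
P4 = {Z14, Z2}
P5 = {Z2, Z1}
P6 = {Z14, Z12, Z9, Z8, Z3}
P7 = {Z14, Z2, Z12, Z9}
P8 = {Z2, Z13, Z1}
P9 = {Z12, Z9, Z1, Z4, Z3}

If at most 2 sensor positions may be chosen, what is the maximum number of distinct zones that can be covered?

Choosing P1, P2 covers {Z14, Z2, Z12, Z9, Z13, Z8, Z1, Z4} — 8 zones.
No choice of 2 sensor positions does better; here Z3 is left uncovered.

8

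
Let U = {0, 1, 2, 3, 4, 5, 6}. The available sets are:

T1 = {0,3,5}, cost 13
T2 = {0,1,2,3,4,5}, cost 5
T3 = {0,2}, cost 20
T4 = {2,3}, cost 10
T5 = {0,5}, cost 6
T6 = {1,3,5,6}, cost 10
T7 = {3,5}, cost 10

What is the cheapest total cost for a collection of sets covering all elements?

T2, T6 cover every element at cost 5 + 10 = 15.
Any cover uses at least 2 sets; among all covering selections none totals below 15.

15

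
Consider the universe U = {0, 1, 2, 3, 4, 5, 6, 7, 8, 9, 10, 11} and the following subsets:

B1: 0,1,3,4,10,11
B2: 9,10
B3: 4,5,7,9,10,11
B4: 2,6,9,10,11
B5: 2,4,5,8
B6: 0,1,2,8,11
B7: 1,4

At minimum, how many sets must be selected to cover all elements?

B1, B3, B4, B5 together cover {0, 1, 2, 3, 4, 5, 6, 7, 8, 9, 10, 11} — every element.
No 3 of the 7 sets cover everything (all 35 triples fall short), so 4 is minimum.

4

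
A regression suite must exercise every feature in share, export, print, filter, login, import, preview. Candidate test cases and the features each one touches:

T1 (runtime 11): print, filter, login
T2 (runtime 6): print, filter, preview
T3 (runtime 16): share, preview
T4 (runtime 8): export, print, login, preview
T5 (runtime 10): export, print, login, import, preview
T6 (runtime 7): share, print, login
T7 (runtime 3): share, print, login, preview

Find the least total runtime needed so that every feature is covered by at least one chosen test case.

19

T2, T5, T7 cover every feature at runtime 6 + 10 + 3 = 19.
Any cover uses at least 3 test cases; among all covering selections none totals below 19.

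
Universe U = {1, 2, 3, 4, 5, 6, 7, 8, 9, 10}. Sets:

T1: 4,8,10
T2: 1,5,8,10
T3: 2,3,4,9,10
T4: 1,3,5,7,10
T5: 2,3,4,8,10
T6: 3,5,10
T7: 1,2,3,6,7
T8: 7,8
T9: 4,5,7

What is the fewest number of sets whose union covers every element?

T2, T3, T7 together cover {1, 2, 3, 4, 5, 6, 7, 8, 9, 10} — every element.
No 2 of the 9 sets cover everything (all 36 pairs fall short), so 3 is minimum.

3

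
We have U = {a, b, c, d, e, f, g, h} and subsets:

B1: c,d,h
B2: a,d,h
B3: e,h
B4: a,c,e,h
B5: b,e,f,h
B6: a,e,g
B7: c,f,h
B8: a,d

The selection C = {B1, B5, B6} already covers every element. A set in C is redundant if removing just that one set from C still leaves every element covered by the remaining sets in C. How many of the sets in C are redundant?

Drop B1: c, d uncovered — not redundant.
Drop B5: b, f uncovered — not redundant.
Drop B6: a, g uncovered — not redundant.
None of the sets in C is redundant.

0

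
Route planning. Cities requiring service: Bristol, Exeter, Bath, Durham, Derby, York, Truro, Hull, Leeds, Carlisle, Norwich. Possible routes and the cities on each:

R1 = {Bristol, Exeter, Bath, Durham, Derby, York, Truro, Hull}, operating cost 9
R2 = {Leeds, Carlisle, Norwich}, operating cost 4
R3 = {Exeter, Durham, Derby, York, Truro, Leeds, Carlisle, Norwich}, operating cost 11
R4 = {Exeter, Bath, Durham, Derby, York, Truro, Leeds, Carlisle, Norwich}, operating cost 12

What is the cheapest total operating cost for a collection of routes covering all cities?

13

R1, R2 cover every city at operating cost 9 + 4 = 13.
Any cover uses at least 2 routes; among all covering selections none totals below 13.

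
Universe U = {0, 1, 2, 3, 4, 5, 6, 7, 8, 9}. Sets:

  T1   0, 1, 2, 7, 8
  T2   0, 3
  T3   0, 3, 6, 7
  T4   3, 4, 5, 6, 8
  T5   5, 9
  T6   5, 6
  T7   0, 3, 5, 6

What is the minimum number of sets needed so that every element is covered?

T1, T4, T5 together cover {0, 1, 2, 3, 4, 5, 6, 7, 8, 9} — every element.
No 2 of the 7 sets cover everything (all 21 pairs fall short), so 3 is minimum.

3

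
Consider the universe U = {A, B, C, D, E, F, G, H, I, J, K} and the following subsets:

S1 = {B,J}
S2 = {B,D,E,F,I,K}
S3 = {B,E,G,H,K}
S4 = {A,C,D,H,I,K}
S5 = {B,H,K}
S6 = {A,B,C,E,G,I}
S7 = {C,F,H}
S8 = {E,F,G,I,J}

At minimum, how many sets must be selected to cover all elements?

S1, S4, S8 together cover {A, B, C, D, E, F, G, H, I, J, K} — every element.
No 2 of the 8 sets cover everything (all 28 pairs fall short), so 3 is minimum.

3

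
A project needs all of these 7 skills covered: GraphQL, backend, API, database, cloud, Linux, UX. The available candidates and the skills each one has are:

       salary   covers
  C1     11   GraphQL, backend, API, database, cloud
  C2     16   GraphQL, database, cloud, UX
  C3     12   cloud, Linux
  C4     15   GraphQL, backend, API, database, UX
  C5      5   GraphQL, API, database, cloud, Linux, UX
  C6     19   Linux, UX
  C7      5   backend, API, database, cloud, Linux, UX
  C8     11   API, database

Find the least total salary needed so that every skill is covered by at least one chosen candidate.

10

C5, C7 cover every skill at salary 5 + 5 = 10.
Any cover uses at least 2 candidates; among all covering selections none totals below 10.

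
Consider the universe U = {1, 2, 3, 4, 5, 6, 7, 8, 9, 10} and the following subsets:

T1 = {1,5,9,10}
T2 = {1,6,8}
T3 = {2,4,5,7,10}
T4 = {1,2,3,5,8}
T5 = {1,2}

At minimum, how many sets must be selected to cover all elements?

T1, T2, T3, T4 together cover {1, 2, 3, 4, 5, 6, 7, 8, 9, 10} — every element.
No 3 of the 5 sets cover everything (all 10 triples fall short), so 4 is minimum.

4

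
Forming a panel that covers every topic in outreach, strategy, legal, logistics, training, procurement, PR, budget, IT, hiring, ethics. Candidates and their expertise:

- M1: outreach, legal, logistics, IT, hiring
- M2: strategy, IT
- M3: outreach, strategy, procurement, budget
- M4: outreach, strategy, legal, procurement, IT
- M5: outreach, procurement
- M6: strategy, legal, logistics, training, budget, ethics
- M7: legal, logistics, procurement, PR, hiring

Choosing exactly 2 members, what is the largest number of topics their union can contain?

Choosing M1, M6 covers {outreach, strategy, legal, logistics, training, budget, IT, hiring, ethics} — 9 topics.
No choice of 2 members does better; here procurement, PR are left uncovered.

9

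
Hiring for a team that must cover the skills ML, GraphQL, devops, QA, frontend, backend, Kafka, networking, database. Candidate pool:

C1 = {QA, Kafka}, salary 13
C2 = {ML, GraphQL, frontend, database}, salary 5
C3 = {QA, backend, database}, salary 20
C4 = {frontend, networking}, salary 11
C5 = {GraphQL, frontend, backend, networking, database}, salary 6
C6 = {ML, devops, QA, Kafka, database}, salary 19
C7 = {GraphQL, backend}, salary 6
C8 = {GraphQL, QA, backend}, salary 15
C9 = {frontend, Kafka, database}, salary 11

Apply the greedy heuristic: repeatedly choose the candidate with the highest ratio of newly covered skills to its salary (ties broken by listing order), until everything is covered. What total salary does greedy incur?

Pick 1: C5 adds 5 new (GraphQL, frontend, backend, networking, database) at salary 6 (ratio 5/6).
Pick 2: C6 adds 4 new (ML, devops, QA, Kafka) at salary 19 (ratio 4/19).
Greedy total salary: 6 + 19 = 25.

25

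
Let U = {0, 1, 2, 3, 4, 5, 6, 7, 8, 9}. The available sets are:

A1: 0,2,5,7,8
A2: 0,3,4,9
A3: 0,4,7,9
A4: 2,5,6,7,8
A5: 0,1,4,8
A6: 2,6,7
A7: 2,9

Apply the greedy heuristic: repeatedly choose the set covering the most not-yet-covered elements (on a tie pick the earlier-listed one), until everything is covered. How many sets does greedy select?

Pick 1: A1 covers 5 new elements (0, 2, 5, 7, 8).
Pick 2: A2 covers 3 new elements (3, 4, 9).
Pick 3: A4 covers 1 new elements (6).
Pick 4: A5 covers 1 new elements (1).
Greedy uses 4 sets. (The true minimum is 3.)

4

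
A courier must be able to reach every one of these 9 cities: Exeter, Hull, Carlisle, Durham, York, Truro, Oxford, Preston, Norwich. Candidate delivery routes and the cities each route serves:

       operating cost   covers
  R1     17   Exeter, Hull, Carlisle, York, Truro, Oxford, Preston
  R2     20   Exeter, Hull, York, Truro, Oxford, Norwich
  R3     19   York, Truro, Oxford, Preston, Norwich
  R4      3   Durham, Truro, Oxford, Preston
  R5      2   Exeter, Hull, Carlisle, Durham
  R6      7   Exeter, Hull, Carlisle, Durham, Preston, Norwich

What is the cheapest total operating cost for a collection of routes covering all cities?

21

R3, R5 cover every city at operating cost 19 + 2 = 21.
Any cover uses at least 2 routes; among all covering selections none totals below 21.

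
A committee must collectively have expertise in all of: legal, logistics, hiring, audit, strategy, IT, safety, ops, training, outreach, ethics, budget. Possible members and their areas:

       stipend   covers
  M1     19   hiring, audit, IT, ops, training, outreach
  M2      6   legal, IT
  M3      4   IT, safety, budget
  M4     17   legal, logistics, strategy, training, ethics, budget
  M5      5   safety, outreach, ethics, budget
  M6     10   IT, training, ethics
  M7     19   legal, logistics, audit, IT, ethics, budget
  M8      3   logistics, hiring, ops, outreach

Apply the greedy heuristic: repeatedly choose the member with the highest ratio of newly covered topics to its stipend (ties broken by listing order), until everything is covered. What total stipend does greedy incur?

Pick 1: M8 adds 4 new (logistics, hiring, ops, outreach) at stipend 3 (ratio 4/3).
Pick 2: M3 adds 3 new (IT, safety, budget) at stipend 4 (ratio 3/4).
Pick 3: M4 adds 4 new (legal, strategy, training, ethics) at stipend 17 (ratio 4/17).
Pick 4: M1 adds 1 new (audit) at stipend 19 (ratio 1/19).
Greedy total stipend: 3 + 4 + 17 + 19 = 43. (The true optimum is 40, so greedy overshoots here.)

43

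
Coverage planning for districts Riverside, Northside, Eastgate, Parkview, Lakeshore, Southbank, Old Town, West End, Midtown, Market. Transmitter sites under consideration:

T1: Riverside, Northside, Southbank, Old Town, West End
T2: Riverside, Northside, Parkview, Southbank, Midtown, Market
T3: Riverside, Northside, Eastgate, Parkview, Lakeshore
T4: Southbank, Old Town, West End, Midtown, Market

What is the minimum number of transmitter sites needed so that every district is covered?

2

T3, T4 together cover {Riverside, Northside, Eastgate, Parkview, Lakeshore, Southbank, Old Town, West End, Midtown, Market} — every district.
No single transmitter site contains all 10 districts, so 2 is optimal.
Greedy (largest uncovered first) would take T2, T1, T3 — 3 transmitter sites — but 2 suffice.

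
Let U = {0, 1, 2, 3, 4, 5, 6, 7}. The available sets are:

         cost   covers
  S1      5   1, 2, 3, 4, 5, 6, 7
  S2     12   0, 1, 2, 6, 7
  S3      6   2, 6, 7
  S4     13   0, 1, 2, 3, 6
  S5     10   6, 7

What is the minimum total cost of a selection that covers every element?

17

S1, S2 cover every element at cost 5 + 12 = 17.
Any cover uses at least 2 sets; among all covering selections none totals below 17.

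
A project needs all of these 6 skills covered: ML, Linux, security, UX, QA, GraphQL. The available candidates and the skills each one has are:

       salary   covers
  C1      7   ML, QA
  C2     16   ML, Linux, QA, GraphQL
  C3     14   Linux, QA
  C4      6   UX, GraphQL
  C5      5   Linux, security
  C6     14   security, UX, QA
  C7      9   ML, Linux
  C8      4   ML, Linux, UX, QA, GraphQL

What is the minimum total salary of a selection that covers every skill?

C5, C8 cover every skill at salary 5 + 4 = 9.
Any cover uses at least 2 candidates; among all covering selections none totals below 9.

9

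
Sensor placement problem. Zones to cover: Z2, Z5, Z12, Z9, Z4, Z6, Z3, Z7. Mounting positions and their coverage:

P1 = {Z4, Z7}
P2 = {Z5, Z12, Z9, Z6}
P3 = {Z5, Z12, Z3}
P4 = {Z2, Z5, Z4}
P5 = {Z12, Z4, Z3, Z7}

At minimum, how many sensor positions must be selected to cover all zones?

3

P2, P4, P5 together cover {Z2, Z5, Z12, Z9, Z4, Z6, Z3, Z7} — every zone.
No 2 of the 5 sensor positions cover everything (all 10 pairs fall short), so 3 is minimum.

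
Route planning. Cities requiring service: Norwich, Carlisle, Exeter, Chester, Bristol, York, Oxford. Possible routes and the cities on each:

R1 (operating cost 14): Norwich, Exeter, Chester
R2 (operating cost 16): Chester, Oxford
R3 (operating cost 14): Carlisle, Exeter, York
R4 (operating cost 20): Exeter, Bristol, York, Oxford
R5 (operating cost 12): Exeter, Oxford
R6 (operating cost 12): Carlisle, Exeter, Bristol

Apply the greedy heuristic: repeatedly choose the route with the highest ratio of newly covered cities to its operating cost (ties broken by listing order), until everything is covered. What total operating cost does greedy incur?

46

Pick 1: R6 adds 3 new (Carlisle, Exeter, Bristol) at operating cost 12 (ratio 3/12).
Pick 2: R1 adds 2 new (Norwich, Chester) at operating cost 14 (ratio 2/14).
Pick 3: R4 adds 2 new (York, Oxford) at operating cost 20 (ratio 2/20).
Greedy total operating cost: 12 + 14 + 20 = 46.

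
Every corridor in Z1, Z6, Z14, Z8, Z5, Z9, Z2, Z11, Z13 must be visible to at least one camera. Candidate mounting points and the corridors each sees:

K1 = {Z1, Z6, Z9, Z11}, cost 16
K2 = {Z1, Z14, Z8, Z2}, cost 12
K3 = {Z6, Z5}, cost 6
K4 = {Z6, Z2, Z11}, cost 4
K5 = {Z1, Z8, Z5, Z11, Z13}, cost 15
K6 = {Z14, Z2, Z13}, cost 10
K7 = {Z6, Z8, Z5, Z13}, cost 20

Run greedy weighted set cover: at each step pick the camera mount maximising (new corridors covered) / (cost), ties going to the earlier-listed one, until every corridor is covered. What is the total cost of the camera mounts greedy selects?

45

Pick 1: K4 adds 3 new (Z6, Z2, Z11) at cost 4 (ratio 3/4).
Pick 2: K5 adds 4 new (Z1, Z8, Z5, Z13) at cost 15 (ratio 4/15).
Pick 3: K6 adds 1 new (Z14) at cost 10 (ratio 1/10).
Pick 4: K1 adds 1 new (Z9) at cost 16 (ratio 1/16).
Greedy total cost: 4 + 15 + 10 + 16 = 45. (The true optimum is 41, so greedy overshoots here.)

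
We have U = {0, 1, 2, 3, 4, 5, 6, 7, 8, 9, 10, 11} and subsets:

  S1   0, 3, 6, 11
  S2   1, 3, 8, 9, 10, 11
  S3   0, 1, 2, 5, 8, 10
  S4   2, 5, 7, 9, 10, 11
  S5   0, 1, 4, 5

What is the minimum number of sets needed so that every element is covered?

4

S1, S2, S4, S5 together cover {0, 1, 2, 3, 4, 5, 6, 7, 8, 9, 10, 11} — every element.
No 3 of the 5 sets cover everything (all 10 triples fall short), so 4 is minimum.
Greedy (largest uncovered first) would take S2, S3, S1, S4, S5 — 5 sets — but 4 suffice.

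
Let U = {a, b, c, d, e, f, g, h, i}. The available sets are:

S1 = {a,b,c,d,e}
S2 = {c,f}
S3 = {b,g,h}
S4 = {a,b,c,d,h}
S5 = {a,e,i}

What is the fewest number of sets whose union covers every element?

S1, S2, S3, S5 together cover {a, b, c, d, e, f, g, h, i} — every element.
No 3 of the 5 sets cover everything (all 10 triples fall short), so 4 is minimum.

4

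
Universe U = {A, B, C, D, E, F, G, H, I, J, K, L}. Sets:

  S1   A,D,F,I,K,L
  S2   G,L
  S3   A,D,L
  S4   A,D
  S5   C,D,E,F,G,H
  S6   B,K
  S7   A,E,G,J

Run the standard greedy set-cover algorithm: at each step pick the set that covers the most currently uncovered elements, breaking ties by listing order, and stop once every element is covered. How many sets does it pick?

Pick 1: S1 covers 6 new elements (A, D, F, I, K, L).
Pick 2: S5 covers 4 new elements (C, E, G, H).
Pick 3: S6 covers 1 new elements (B).
Pick 4: S7 covers 1 new elements (J).
Greedy uses 4 sets.

4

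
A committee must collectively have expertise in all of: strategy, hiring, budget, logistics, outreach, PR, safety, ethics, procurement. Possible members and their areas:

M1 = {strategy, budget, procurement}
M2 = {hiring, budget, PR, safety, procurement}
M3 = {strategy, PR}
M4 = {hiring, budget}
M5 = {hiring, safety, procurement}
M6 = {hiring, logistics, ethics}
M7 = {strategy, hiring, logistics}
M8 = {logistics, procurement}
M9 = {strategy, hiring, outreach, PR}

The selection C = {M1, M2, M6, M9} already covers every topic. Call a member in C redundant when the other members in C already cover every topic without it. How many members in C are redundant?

1

Drop M1: the rest still cover every topic — redundant.
Drop M2: safety uncovered — not redundant.
Drop M6: logistics, ethics uncovered — not redundant.
Drop M9: outreach uncovered — not redundant.
1 redundant: M1.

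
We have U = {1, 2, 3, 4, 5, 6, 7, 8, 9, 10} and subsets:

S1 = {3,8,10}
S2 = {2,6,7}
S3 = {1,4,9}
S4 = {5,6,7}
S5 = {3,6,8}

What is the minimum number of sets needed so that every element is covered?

S1, S2, S3, S4 together cover {1, 2, 3, 4, 5, 6, 7, 8, 9, 10} — every element.
No 3 of the 5 sets cover everything (all 10 triples fall short), so 4 is minimum.

4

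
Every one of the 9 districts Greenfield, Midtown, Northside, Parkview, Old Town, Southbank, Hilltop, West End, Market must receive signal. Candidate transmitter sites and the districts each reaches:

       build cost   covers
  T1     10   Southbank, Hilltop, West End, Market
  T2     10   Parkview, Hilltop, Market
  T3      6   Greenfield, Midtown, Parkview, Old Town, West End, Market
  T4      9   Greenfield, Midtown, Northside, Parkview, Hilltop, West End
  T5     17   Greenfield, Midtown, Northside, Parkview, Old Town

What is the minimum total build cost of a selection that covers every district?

T1, T3, T4 cover every district at build cost 10 + 6 + 9 = 25.
Any cover uses at least 2 transmitter sites; among all covering selections none totals below 25.

25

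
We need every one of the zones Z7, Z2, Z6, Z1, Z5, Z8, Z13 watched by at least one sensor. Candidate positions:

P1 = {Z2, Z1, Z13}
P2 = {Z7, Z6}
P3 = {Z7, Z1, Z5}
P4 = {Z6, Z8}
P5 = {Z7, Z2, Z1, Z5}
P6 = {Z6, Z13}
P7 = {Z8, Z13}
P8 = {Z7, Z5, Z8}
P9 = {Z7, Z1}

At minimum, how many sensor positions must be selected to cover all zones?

3

P1, P2, P8 together cover {Z7, Z2, Z6, Z1, Z5, Z8, Z13} — every zone.
No 2 of the 9 sensor positions cover everything (all 36 pairs fall short), so 3 is minimum.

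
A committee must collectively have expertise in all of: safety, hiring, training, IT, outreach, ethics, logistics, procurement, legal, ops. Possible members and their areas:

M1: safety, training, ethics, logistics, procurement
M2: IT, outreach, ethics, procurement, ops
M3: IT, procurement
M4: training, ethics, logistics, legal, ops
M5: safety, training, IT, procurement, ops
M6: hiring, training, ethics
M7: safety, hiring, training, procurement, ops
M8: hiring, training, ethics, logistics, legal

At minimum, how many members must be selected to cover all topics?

3

M1, M2, M8 together cover {safety, hiring, training, IT, outreach, ethics, logistics, procurement, legal, ops} — every topic.
No 2 of the 8 members cover everything (all 28 pairs fall short), so 3 is minimum.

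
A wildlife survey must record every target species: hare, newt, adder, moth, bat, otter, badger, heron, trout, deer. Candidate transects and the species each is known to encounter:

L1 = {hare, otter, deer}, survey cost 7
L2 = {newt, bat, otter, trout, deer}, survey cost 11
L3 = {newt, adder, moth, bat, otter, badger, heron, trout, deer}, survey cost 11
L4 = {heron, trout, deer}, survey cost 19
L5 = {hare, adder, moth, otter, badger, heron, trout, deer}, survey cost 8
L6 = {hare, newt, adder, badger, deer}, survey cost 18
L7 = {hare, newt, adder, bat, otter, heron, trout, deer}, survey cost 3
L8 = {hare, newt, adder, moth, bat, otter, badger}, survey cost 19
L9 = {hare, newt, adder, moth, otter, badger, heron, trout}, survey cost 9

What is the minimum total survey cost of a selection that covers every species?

11

L5, L7 cover every species at survey cost 8 + 3 = 11.
Any cover uses at least 2 transects; among all covering selections none totals below 11.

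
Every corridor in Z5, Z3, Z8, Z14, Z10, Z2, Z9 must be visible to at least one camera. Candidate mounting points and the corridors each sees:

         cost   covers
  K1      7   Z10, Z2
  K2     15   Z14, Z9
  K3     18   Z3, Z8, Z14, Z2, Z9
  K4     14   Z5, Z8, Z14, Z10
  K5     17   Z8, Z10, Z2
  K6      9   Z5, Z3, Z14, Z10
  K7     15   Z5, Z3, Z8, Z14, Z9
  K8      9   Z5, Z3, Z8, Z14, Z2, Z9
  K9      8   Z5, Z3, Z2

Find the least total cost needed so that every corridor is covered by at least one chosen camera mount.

16

K1, K8 cover every corridor at cost 7 + 9 = 16.
Any cover uses at least 2 camera mounts; among all covering selections none totals below 16.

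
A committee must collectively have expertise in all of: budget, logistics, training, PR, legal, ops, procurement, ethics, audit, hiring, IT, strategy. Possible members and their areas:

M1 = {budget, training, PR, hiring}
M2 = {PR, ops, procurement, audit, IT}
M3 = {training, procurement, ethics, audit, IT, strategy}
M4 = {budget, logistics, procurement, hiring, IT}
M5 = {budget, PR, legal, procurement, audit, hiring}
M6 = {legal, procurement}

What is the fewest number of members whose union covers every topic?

M2, M3, M4, M5 together cover {budget, logistics, training, PR, legal, ops, procurement, ethics, audit, hiring, IT, strategy} — every topic.
No 3 of the 6 members cover everything (all 20 triples fall short), so 4 is minimum.

4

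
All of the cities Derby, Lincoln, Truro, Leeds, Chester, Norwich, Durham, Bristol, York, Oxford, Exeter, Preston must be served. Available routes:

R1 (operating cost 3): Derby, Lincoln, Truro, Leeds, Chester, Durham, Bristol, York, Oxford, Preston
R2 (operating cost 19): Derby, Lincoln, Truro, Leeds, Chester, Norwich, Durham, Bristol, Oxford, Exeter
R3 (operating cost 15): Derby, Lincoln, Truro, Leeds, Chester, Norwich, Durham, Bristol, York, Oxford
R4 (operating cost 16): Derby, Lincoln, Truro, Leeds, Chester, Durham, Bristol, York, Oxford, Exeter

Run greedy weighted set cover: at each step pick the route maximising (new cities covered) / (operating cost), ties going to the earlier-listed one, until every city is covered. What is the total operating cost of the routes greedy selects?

22

Pick 1: R1 adds 10 new (Derby, Lincoln, Truro, Leeds, Chester, Durham, Bristol, York, Oxford, Preston) at operating cost 3 (ratio 10/3).
Pick 2: R2 adds 2 new (Norwich, Exeter) at operating cost 19 (ratio 2/19).
Greedy total operating cost: 3 + 19 = 22.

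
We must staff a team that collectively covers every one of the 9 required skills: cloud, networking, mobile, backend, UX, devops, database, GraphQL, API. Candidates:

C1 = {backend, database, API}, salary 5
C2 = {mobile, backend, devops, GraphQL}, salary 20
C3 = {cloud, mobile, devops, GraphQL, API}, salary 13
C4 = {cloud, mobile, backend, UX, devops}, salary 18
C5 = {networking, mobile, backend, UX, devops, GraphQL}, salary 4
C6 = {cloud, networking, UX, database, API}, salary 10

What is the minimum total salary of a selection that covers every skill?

C5, C6 cover every skill at salary 4 + 10 = 14.
Any cover uses at least 2 candidates; among all covering selections none totals below 14.
Greedy by coverage-per-salary would pick C5, C1, C6 for 19 — worse than the optimum 14.

14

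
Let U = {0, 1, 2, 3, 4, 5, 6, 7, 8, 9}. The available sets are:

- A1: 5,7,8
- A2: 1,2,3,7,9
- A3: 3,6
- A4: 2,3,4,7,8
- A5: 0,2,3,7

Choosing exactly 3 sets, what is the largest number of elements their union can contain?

Choosing A1, A2, A3 covers {1, 2, 3, 5, 6, 7, 8, 9} — 8 elements.
No choice of 3 sets does better; here 0, 4 are left uncovered.

8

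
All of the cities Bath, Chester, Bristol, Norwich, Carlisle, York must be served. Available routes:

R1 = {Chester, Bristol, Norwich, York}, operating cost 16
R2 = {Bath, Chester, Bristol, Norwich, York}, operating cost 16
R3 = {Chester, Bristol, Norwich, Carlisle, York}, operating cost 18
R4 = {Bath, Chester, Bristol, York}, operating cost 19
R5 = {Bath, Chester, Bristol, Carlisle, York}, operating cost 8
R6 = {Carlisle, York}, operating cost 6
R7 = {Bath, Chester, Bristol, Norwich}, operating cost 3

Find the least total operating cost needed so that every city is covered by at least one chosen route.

R6, R7 cover every city at operating cost 6 + 3 = 9.
Any cover uses at least 2 routes; among all covering selections none totals below 9.

9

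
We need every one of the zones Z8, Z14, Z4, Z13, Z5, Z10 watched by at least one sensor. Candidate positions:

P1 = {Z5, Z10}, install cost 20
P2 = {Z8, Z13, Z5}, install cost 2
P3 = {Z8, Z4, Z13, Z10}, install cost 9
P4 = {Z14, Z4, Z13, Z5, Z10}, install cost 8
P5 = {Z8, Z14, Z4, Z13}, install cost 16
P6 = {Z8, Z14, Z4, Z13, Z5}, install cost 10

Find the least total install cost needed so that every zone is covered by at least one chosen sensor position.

P2, P4 cover every zone at install cost 2 + 8 = 10.
Any cover uses at least 2 sensor positions; among all covering selections none totals below 10.

10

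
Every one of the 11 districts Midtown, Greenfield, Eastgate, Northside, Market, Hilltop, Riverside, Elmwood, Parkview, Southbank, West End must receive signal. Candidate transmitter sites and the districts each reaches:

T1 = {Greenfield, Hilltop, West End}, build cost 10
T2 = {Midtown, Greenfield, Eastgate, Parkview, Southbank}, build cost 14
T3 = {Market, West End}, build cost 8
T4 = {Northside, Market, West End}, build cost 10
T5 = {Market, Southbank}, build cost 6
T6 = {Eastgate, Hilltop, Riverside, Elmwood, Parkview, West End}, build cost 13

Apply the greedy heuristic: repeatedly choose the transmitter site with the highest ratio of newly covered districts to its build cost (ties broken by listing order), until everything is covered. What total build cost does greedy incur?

43

Pick 1: T6 adds 6 new (Eastgate, Hilltop, Riverside, Elmwood, Parkview, West End) at build cost 13 (ratio 6/13).
Pick 2: T5 adds 2 new (Market, Southbank) at build cost 6 (ratio 2/6).
Pick 3: T2 adds 2 new (Midtown, Greenfield) at build cost 14 (ratio 2/14).
Pick 4: T4 adds 1 new (Northside) at build cost 10 (ratio 1/10).
Greedy total build cost: 13 + 6 + 14 + 10 = 43. (The true optimum is 37, so greedy overshoots here.)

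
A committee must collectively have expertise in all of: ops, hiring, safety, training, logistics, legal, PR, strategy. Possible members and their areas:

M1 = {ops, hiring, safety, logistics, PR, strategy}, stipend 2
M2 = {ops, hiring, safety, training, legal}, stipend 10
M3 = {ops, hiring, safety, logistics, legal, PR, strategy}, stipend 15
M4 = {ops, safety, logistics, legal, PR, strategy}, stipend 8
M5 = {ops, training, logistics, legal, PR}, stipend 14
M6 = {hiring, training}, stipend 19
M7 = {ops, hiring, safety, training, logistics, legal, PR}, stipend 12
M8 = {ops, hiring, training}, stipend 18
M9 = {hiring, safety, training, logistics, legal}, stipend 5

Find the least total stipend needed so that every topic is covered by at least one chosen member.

7

M1, M9 cover every topic at stipend 2 + 5 = 7.
Any cover uses at least 2 members; among all covering selections none totals below 7.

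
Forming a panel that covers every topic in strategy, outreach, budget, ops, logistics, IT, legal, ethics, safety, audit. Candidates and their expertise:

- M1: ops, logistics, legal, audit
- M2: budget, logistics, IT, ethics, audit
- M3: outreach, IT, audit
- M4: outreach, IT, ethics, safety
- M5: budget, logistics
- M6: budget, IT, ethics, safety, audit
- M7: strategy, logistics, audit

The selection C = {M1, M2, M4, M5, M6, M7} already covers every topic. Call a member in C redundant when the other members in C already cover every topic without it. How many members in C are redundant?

3

Drop M1: ops, legal uncovered — not redundant.
Drop M2: the rest still cover every topic — redundant.
Drop M4: outreach uncovered — not redundant.
Drop M5: the rest still cover every topic — redundant.
Drop M6: the rest still cover every topic — redundant.
Drop M7: strategy uncovered — not redundant.
3 redundant: M2, M5, M6.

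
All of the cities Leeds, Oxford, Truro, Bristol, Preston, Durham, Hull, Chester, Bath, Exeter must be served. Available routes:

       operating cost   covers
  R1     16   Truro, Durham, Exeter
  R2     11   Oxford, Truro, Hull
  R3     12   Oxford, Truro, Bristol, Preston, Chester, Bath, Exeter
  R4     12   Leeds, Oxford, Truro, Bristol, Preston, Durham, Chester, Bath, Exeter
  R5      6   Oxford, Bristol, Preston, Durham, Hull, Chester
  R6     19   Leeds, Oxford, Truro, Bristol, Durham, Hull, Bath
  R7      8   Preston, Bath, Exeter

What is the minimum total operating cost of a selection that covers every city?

18

R4, R5 cover every city at operating cost 12 + 6 = 18.
Any cover uses at least 2 routes; among all covering selections none totals below 18.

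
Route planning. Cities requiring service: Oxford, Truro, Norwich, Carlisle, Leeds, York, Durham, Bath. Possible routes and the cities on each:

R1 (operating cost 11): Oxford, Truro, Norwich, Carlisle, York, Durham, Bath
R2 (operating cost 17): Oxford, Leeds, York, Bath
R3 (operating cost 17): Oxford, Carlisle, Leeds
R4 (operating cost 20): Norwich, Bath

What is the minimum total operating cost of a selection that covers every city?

R1, R2 cover every city at operating cost 11 + 17 = 28.
Any cover uses at least 2 routes; among all covering selections none totals below 28.

28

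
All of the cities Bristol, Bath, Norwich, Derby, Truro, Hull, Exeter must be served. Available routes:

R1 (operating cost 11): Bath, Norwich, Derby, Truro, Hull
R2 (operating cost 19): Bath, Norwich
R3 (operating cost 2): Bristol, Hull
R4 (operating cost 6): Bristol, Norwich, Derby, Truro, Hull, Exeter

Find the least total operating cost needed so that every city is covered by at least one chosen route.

17

R1, R4 cover every city at operating cost 11 + 6 = 17.
Any cover uses at least 2 routes; among all covering selections none totals below 17.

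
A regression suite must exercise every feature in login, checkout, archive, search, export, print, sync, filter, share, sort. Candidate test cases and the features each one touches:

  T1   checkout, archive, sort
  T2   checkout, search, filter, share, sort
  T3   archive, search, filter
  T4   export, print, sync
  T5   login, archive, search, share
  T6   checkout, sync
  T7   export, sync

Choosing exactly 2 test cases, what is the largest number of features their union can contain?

Choosing T2, T4 covers {checkout, search, export, print, sync, filter, share, sort} — 8 features.
No choice of 2 test cases does better; here login, archive are left uncovered.

8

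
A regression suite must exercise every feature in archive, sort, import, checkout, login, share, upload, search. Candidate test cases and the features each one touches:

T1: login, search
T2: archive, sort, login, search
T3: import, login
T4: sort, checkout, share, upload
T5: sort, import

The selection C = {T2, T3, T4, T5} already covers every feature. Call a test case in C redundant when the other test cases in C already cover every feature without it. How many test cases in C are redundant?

2

Drop T2: archive, search uncovered — not redundant.
Drop T3: the rest still cover every feature — redundant.
Drop T4: checkout, share, upload uncovered — not redundant.
Drop T5: the rest still cover every feature — redundant.
2 redundant: T3, T5.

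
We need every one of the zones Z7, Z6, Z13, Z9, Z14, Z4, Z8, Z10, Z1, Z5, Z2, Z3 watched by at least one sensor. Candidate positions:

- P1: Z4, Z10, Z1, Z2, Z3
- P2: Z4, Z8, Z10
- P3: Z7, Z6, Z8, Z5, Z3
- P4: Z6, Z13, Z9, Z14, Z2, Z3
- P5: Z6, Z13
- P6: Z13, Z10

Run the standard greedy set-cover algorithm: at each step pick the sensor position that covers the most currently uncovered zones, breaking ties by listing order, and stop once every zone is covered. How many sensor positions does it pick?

Pick 1: P4 covers 6 new zones (Z6, Z13, Z9, Z14, Z2, Z3).
Pick 2: P1 covers 3 new zones (Z4, Z10, Z1).
Pick 3: P3 covers 3 new zones (Z7, Z8, Z5).
Greedy uses 3 sensor positions.

3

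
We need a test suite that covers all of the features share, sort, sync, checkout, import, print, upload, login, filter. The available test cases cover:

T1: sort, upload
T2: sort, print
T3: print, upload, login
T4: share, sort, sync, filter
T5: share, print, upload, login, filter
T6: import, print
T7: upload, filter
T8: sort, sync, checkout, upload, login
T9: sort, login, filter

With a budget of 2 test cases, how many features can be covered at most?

8

Choosing T5, T8 covers {share, sort, sync, checkout, print, upload, login, filter} — 8 features.
No choice of 2 test cases does better; here import is left uncovered.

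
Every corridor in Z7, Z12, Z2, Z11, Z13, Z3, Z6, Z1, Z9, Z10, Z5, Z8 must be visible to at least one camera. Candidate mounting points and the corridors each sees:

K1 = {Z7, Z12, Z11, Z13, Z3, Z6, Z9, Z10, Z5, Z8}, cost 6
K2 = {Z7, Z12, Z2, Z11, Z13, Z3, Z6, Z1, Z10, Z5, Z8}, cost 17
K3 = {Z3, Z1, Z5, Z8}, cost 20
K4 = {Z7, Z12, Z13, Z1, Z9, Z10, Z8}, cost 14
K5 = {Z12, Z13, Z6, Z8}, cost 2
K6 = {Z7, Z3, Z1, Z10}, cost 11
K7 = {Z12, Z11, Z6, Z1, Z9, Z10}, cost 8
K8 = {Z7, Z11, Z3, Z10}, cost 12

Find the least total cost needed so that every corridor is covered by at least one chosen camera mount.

K1, K2 cover every corridor at cost 6 + 17 = 23.
Any cover uses at least 2 camera mounts; among all covering selections none totals below 23.
Greedy by coverage-per-cost would pick K5, K1, K7, K2 for 33 — worse than the optimum 23.

23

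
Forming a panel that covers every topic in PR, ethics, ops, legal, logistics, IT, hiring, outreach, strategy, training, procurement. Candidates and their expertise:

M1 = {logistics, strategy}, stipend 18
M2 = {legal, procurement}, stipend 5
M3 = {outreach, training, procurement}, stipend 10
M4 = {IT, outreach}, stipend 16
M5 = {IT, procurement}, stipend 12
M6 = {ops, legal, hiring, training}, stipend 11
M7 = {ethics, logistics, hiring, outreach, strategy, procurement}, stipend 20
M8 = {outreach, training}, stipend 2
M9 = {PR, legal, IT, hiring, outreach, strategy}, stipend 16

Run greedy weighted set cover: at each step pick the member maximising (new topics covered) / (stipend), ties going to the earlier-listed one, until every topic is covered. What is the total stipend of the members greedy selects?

54

Pick 1: M8 adds 2 new (outreach, training) at stipend 2 (ratio 2/2).
Pick 2: M2 adds 2 new (legal, procurement) at stipend 5 (ratio 2/5).
Pick 3: M9 adds 4 new (PR, IT, hiring, strategy) at stipend 16 (ratio 4/16).
Pick 4: M7 adds 2 new (ethics, logistics) at stipend 20 (ratio 2/20).
Pick 5: M6 adds 1 new (ops) at stipend 11 (ratio 1/11).
Greedy total stipend: 2 + 5 + 16 + 20 + 11 = 54. (The true optimum is 47, so greedy overshoots here.)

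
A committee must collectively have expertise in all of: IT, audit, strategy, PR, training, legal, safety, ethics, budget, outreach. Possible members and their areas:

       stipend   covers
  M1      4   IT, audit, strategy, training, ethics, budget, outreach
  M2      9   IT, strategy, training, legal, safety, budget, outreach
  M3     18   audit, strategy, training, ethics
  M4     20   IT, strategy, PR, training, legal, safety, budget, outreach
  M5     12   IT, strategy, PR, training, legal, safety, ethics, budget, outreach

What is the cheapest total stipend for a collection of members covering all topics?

M1, M5 cover every topic at stipend 4 + 12 = 16.
Any cover uses at least 2 members; among all covering selections none totals below 16.

16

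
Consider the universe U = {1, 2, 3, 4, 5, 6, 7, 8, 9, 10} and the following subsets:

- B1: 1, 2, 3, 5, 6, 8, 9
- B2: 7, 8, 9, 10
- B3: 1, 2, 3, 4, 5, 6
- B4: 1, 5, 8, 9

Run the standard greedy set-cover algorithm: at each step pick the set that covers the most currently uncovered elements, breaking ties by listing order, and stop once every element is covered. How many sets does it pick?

Pick 1: B1 covers 7 new elements (1, 2, 3, 5, 6, 8, 9).
Pick 2: B2 covers 2 new elements (7, 10).
Pick 3: B3 covers 1 new elements (4).
Greedy uses 3 sets. (The true minimum is 2.)

3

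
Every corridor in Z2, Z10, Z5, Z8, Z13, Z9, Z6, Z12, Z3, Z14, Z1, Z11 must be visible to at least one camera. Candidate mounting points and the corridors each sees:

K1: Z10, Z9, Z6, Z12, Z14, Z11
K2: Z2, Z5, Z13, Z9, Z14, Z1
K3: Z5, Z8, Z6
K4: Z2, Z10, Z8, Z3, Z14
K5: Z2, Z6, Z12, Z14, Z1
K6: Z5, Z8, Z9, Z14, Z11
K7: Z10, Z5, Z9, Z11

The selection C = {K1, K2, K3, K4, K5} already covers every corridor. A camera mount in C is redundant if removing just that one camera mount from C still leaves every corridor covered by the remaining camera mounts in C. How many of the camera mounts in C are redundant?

2

Drop K1: Z11 uncovered — not redundant.
Drop K2: Z13 uncovered — not redundant.
Drop K3: the rest still cover every corridor — redundant.
Drop K4: Z3 uncovered — not redundant.
Drop K5: the rest still cover every corridor — redundant.
2 redundant: K3, K5.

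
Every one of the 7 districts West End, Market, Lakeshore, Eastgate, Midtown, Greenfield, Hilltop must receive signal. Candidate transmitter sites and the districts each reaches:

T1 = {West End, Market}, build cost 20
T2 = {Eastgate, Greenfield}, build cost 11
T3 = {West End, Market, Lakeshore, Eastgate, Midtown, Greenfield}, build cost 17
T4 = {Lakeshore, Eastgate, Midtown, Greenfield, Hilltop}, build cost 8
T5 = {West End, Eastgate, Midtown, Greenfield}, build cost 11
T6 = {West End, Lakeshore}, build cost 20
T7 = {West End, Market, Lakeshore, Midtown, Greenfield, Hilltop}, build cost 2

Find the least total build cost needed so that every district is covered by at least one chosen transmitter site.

T4, T7 cover every district at build cost 8 + 2 = 10.
Any cover uses at least 2 transmitter sites; among all covering selections none totals below 10.

10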